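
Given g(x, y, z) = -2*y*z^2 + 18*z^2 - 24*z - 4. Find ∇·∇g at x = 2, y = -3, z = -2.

∂²g/∂x² = 0
∂²g/∂y² = 0
∂²g/∂z² = 4*(-y + 9)
∇²g = -4*y + 36
At (2, -3, -2): 48.

48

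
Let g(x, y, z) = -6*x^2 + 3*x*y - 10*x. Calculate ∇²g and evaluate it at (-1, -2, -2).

∂²g/∂x² = -12
∂²g/∂y² = 0
∂²g/∂z² = 0
∇²g = -12
At (-1, -2, -2): -12.

-12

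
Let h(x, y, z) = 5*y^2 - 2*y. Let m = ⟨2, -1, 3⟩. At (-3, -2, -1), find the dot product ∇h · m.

22

∂h/∂x = 0
∂h/∂y = 10*y - 2
∂h/∂z = 0
∇h at (-3, -2, -1) = (0, -22, 0)
∇h · m = (0)(2) + (-22)(-1) + (0)(3) = 22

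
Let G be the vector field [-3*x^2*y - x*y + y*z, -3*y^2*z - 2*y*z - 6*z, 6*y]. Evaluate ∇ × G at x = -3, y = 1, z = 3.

(∇×G)₁ = ∂G₃/∂y − ∂G₂/∂z = 3*y^2 + 2*y + 12
(∇×G)₂ = ∂G₁/∂z − ∂G₃/∂x = y
(∇×G)₃ = ∂G₂/∂x − ∂G₁/∂y = 3*x^2 + x - z
∇×G = (3*y^2 + 2*y + 12, y, 3*x^2 + x - z)
At (-3, 1, 3): (17, 1, 21).

(17, 1, 21)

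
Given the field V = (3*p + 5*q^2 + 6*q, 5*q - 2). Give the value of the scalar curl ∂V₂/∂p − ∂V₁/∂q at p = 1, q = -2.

14

∂V₂/∂p = 0
∂V₁/∂q = 10*q + 6
Scalar curl = -10*q - 6
At (1, -2): 14.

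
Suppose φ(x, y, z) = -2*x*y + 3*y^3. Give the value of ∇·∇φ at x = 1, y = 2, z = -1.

36

∂²φ/∂x² = 0
∂²φ/∂y² = 18*y
∂²φ/∂z² = 0
∇²φ = 18*y
At (1, 2, -1): 36.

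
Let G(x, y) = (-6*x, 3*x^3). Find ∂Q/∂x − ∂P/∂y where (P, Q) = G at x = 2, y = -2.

∂G₂/∂x = 9*x^2
∂G₁/∂y = 0
Scalar curl = 9*x^2
At (2, -2): 36.

36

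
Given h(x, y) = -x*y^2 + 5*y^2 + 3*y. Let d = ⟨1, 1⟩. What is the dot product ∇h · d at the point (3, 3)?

∂h/∂x = -y^2
∂h/∂y = -2*x*y + 10*y + 3
∇h at (3, 3) = (-9, 15)
∇h · d = (-9)(1) + (15)(1) = 6

6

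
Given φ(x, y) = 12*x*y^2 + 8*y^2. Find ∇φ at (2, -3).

∂φ/∂x = 12*y^2
∂φ/∂y = 24*x*y + 16*y
∇φ = (12*y^2, 24*x*y + 16*y)
At (2, -3): (108, -192).

(108, -192)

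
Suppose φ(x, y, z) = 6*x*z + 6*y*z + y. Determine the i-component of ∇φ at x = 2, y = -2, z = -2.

-12

(∇φ)_1 = ∂φ/∂x = 6*z
At (2, -2, -2): -12.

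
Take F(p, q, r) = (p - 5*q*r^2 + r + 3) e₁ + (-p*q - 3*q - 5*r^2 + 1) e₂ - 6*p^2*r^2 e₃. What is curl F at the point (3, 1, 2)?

(20, 125, 19)

(∇×F)₁ = ∂F₃/∂q − ∂F₂/∂r = 10*r
(∇×F)₂ = ∂F₁/∂r − ∂F₃/∂p = 12*p*r^2 - 10*q*r + 1
(∇×F)₃ = ∂F₂/∂p − ∂F₁/∂q = -q + 5*r^2
∇×F = (10*r, 12*p*r^2 - 10*q*r + 1, -q + 5*r^2)
At (3, 1, 2): (20, 125, 19).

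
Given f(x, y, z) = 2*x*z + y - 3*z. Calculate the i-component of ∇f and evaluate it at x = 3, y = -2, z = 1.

2

(∇f)_1 = ∂f/∂x = 2*z
At (3, -2, 1): 2.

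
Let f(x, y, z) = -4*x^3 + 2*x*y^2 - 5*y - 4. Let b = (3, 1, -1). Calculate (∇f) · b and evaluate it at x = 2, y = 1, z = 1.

-135

∂f/∂x = -12*x^2 + 2*y^2
∂f/∂y = 4*x*y - 5
∂f/∂z = 0
∇f at (2, 1, 1) = (-46, 3, 0)
∇f · b = (-46)(3) + (3)(1) + (0)(-1) = -135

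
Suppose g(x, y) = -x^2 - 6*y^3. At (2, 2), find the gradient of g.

(-4, -72)

∂g/∂x = -2*x
∂g/∂y = -18*y^2
∇g = (-2*x, -18*y^2)
At (2, 2): (-4, -72).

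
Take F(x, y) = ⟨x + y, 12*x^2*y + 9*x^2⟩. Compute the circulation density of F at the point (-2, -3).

107

∂F₂/∂x = 24*x*y + 18*x
∂F₁/∂y = 1
Scalar curl = 24*x*y + 18*x - 1
At (-2, -3): 107.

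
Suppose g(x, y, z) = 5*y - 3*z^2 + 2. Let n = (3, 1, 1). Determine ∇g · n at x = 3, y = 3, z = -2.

∂g/∂x = 0
∂g/∂y = 5
∂g/∂z = -6*z
∇g at (3, 3, -2) = (0, 5, 12)
∇g · n = (0)(3) + (5)(1) + (12)(1) = 17

17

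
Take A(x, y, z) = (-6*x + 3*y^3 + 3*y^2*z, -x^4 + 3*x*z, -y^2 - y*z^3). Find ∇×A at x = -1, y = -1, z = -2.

(13, 3, -23)

(∇×A)₁ = ∂A₃/∂y − ∂A₂/∂z = -3*x - 2*y - z^3
(∇×A)₂ = ∂A₁/∂z − ∂A₃/∂x = 3*y^2
(∇×A)₃ = ∂A₂/∂x − ∂A₁/∂y = -4*x^3 - 9*y^2 - 6*y*z + 3*z
∇×A = (-3*x - 2*y - z^3, 3*y^2, -4*x^3 - 9*y^2 - 6*y*z + 3*z)
At (-1, -1, -2): (13, 3, -23).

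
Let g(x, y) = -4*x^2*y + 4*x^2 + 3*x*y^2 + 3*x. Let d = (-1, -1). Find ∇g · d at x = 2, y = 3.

-18

∂g/∂x = -8*x*y + 8*x + 3*y^2 + 3
∂g/∂y = -4*x^2 + 6*x*y
∇g at (2, 3) = (-2, 20)
∇g · d = (-2)(-1) + (20)(-1) = -18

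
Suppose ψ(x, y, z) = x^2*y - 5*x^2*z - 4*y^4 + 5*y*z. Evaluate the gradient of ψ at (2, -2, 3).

∂ψ/∂x = 2*x*y - 10*x*z
∂ψ/∂y = x^2 - 16*y^3 + 5*z
∂ψ/∂z = -5*x^2 + 5*y
∇ψ = (2*x*y - 10*x*z, x^2 - 16*y^3 + 5*z, -5*x^2 + 5*y)
At (2, -2, 3): (-68, 147, -30).

(-68, 147, -30)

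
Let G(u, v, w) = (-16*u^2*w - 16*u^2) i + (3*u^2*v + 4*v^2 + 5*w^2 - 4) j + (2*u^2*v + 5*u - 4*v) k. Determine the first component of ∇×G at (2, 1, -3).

(∇×G)_1 = ∂G₃/∂v − ∂G₂/∂w
= 2*u^2 - 4 − (10*w)
= 2*u^2 - 10*w - 4
At (2, 1, -3): 34.

34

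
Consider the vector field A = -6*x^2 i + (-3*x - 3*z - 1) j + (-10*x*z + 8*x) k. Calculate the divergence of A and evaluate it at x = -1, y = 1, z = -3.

∂A₁/∂x = -12*x
∂A₂/∂y = 0
∂A₃/∂z = -10*x
∇·A = -22*x
At (-1, 1, -3): 22.

22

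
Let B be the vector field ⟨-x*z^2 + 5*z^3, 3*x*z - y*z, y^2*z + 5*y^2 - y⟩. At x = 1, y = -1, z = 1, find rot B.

(∇×B)₁ = ∂B₃/∂y − ∂B₂/∂z = -3*x + 2*y*z + 11*y - 1
(∇×B)₂ = ∂B₁/∂z − ∂B₃/∂x = -2*x*z + 15*z^2
(∇×B)₃ = ∂B₂/∂x − ∂B₁/∂y = 3*z
∇×B = (-3*x + 2*y*z + 11*y - 1, -2*x*z + 15*z^2, 3*z)
At (1, -1, 1): (-17, 13, 3).

(-17, 13, 3)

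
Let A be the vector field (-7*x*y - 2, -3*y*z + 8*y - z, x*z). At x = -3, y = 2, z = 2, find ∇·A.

∂A₁/∂x = -7*y
∂A₂/∂y = -3*z + 8
∂A₃/∂z = x
∇·A = x - 7*y - 3*z + 8
At (-3, 2, 2): -15.

-15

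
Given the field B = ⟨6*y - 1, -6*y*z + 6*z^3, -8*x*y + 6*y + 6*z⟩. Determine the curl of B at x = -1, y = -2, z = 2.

(∇×B)₁ = ∂B₃/∂y − ∂B₂/∂z = -8*x + 6*y - 18*z^2 + 6
(∇×B)₂ = ∂B₁/∂z − ∂B₃/∂x = 8*y
(∇×B)₃ = ∂B₂/∂x − ∂B₁/∂y = -6
∇×B = (-8*x + 6*y - 18*z^2 + 6, 8*y, -6)
At (-1, -2, 2): (-70, -16, -6).

(-70, -16, -6)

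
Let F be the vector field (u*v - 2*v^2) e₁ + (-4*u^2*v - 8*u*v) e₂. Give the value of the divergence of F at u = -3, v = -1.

-13

∂F₁/∂u = v
∂F₂/∂v = -4*u^2 - 8*u
∇·F = -4*u^2 - 8*u + v
At (-3, -1): -13.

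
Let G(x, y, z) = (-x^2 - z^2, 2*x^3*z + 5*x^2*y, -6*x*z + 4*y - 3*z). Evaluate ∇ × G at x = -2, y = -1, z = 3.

(20, 12, 92)

(∇×G)₁ = ∂G₃/∂y − ∂G₂/∂z = -2*x^3 + 4
(∇×G)₂ = ∂G₁/∂z − ∂G₃/∂x = 4*z
(∇×G)₃ = ∂G₂/∂x − ∂G₁/∂y = 6*x^2*z + 10*x*y
∇×G = (-2*x^3 + 4, 4*z, 6*x^2*z + 10*x*y)
At (-2, -1, 3): (20, 12, 92).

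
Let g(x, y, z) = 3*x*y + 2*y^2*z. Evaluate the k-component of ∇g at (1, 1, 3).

2

(∇g)_3 = ∂g/∂z = 2*y^2
At (1, 1, 3): 2.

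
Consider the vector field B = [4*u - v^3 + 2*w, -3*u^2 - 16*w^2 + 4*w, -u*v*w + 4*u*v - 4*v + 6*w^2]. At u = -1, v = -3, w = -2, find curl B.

(-78, 20, 33)

(∇×B)₁ = ∂B₃/∂v − ∂B₂/∂w = -u*w + 4*u + 32*w - 8
(∇×B)₂ = ∂B₁/∂w − ∂B₃/∂u = v*w - 4*v + 2
(∇×B)₃ = ∂B₂/∂u − ∂B₁/∂v = -6*u + 3*v^2
∇×B = (-u*w + 4*u + 32*w - 8, v*w - 4*v + 2, -6*u + 3*v^2)
At (-1, -3, -2): (-78, 20, 33).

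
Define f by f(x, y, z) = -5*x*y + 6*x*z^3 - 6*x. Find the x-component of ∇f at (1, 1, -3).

(∇f)_1 = ∂f/∂x = -5*y + 6*z^3 - 6
At (1, 1, -3): -173.

-173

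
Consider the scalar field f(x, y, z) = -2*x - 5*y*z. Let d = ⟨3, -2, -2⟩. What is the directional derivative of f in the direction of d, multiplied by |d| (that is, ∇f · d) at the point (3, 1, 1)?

∂f/∂x = -2
∂f/∂y = -5*z
∂f/∂z = -5*y
∇f at (3, 1, 1) = (-2, -5, -5)
∇f · d = (-2)(3) + (-5)(-2) + (-5)(-2) = 14

14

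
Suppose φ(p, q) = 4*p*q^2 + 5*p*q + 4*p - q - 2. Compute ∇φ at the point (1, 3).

∂φ/∂p = 4*q^2 + 5*q + 4
∂φ/∂q = 8*p*q + 5*p - 1
∇φ = (4*q^2 + 5*q + 4, 8*p*q + 5*p - 1)
At (1, 3): (55, 28).

(55, 28)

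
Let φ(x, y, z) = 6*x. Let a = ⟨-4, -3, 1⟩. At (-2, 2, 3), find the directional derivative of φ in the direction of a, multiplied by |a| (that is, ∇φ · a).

-24

∂φ/∂x = 6
∂φ/∂y = 0
∂φ/∂z = 0
∇φ at (-2, 2, 3) = (6, 0, 0)
∇φ · a = (6)(-4) + (0)(-3) + (0)(1) = -24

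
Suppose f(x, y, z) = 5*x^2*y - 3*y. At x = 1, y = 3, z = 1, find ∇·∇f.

∂²f/∂x² = 10*y
∂²f/∂y² = 0
∂²f/∂z² = 0
∇²f = 10*y
At (1, 3, 1): 30.

30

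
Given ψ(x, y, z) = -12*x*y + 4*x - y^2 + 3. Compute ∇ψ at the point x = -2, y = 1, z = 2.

∂ψ/∂x = -12*y + 4
∂ψ/∂y = -12*x - 2*y
∂ψ/∂z = 0
∇ψ = (-12*y + 4, -12*x - 2*y, 0)
At (-2, 1, 2): (-8, 22, 0).

(-8, 22, 0)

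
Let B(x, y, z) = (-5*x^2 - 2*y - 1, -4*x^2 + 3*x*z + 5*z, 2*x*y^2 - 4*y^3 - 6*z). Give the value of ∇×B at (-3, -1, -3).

(4, -2, 17)

(∇×B)₁ = ∂B₃/∂y − ∂B₂/∂z = 4*x*y - 3*x - 12*y^2 - 5
(∇×B)₂ = ∂B₁/∂z − ∂B₃/∂x = -2*y^2
(∇×B)₃ = ∂B₂/∂x − ∂B₁/∂y = -8*x + 3*z + 2
∇×B = (4*x*y - 3*x - 12*y^2 - 5, -2*y^2, -8*x + 3*z + 2)
At (-3, -1, -3): (4, -2, 17).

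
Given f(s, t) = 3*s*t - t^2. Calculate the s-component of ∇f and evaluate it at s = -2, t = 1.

3

(∇f)_1 = ∂f/∂s = 3*t
At (-2, 1): 3.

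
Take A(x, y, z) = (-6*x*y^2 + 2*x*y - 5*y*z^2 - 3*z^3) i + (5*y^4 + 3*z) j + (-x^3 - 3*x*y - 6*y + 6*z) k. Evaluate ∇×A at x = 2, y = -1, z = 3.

(-15, -42, 17)

(∇×A)₁ = ∂A₃/∂y − ∂A₂/∂z = -3*x - 9
(∇×A)₂ = ∂A₁/∂z − ∂A₃/∂x = 3*x^2 - 10*y*z + 3*y - 9*z^2
(∇×A)₃ = ∂A₂/∂x − ∂A₁/∂y = 12*x*y - 2*x + 5*z^2
∇×A = (-3*x - 9, 3*x^2 - 10*y*z + 3*y - 9*z^2, 12*x*y - 2*x + 5*z^2)
At (2, -1, 3): (-15, -42, 17).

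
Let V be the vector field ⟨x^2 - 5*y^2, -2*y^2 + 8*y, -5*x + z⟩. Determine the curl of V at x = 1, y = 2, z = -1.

(0, 5, 20)

(∇×V)₁ = ∂V₃/∂y − ∂V₂/∂z = 0
(∇×V)₂ = ∂V₁/∂z − ∂V₃/∂x = 5
(∇×V)₃ = ∂V₂/∂x − ∂V₁/∂y = 10*y
∇×V = (0, 5, 10*y)
At (1, 2, -1): (0, 5, 20).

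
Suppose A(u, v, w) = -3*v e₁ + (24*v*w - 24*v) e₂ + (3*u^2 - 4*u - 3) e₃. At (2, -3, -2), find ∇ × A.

(72, -8, 3)

(∇×A)₁ = ∂A₃/∂v − ∂A₂/∂w = -24*v
(∇×A)₂ = ∂A₁/∂w − ∂A₃/∂u = -6*u + 4
(∇×A)₃ = ∂A₂/∂u − ∂A₁/∂v = 3
∇×A = (-24*v, -6*u + 4, 3)
At (2, -3, -2): (72, -8, 3).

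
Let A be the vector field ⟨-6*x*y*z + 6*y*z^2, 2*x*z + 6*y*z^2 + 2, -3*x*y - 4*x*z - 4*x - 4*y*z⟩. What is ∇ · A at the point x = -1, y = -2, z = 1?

∂A₁/∂x = -6*y*z
∂A₂/∂y = 6*z^2
∂A₃/∂z = -4*x - 4*y
∇·A = -4*x - 6*y*z - 4*y + 6*z^2
At (-1, -2, 1): 30.

30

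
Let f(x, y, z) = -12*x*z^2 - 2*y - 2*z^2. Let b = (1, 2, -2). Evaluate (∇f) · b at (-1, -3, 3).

∂f/∂x = -12*z^2
∂f/∂y = -2
∂f/∂z = -24*x*z - 4*z
∇f at (-1, -3, 3) = (-108, -2, 60)
∇f · b = (-108)(1) + (-2)(2) + (60)(-2) = -232

-232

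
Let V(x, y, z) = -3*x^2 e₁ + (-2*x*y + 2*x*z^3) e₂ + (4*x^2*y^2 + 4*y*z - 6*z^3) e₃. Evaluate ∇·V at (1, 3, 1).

-14

∂V₁/∂x = -6*x
∂V₂/∂y = -2*x
∂V₃/∂z = 4*y - 18*z^2
∇·V = -8*x + 4*y - 18*z^2
At (1, 3, 1): -14.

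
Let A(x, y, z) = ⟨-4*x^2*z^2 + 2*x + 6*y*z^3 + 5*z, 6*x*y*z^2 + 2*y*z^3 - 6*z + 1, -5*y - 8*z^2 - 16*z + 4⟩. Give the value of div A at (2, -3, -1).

-4

∂A₁/∂x = -8*x*z^2 + 2
∂A₂/∂y = 6*x*z^2 + 2*z^3
∂A₃/∂z = -16*z - 16
∇·A = -2*x*z^2 + 2*z^3 - 16*z - 14
At (2, -3, -1): -4.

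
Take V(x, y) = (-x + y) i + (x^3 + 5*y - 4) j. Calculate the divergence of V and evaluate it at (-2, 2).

∂V₁/∂x = -1
∂V₂/∂y = 5
∇·V = 4
At (-2, 2): 4.

4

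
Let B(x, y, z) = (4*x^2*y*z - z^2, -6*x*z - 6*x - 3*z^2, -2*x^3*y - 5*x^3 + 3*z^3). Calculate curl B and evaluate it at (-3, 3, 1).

(42, 403, -48)

(∇×B)₁ = ∂B₃/∂y − ∂B₂/∂z = -2*x^3 + 6*x + 6*z
(∇×B)₂ = ∂B₁/∂z − ∂B₃/∂x = 10*x^2*y + 15*x^2 - 2*z
(∇×B)₃ = ∂B₂/∂x − ∂B₁/∂y = -4*x^2*z - 6*z - 6
∇×B = (-2*x^3 + 6*x + 6*z, 10*x^2*y + 15*x^2 - 2*z, -4*x^2*z - 6*z - 6)
At (-3, 3, 1): (42, 403, -48).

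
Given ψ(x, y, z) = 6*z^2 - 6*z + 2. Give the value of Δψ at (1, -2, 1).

12

∂²ψ/∂x² = 0
∂²ψ/∂y² = 0
∂²ψ/∂z² = 12
∇²ψ = 12
At (1, -2, 1): 12.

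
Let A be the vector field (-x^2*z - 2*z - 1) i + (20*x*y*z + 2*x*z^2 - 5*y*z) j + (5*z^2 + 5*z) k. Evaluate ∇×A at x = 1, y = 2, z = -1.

(∇×A)₁ = ∂A₃/∂y − ∂A₂/∂z = -20*x*y - 4*x*z + 5*y
(∇×A)₂ = ∂A₁/∂z − ∂A₃/∂x = -x^2 - 2
(∇×A)₃ = ∂A₂/∂x − ∂A₁/∂y = 20*y*z + 2*z^2
∇×A = (-20*x*y - 4*x*z + 5*y, -x^2 - 2, 20*y*z + 2*z^2)
At (1, 2, -1): (-26, -3, -38).

(-26, -3, -38)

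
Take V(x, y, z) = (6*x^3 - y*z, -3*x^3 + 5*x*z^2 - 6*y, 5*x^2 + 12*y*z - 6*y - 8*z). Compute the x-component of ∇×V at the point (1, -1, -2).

(∇×V)_1 = ∂V₃/∂y − ∂V₂/∂z
= 12*z - 6 − (10*x*z)
= -10*x*z + 12*z - 6
At (1, -1, -2): -10.

-10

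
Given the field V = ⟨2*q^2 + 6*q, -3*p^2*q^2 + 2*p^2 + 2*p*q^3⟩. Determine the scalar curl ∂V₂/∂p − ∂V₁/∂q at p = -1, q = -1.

-2

∂V₂/∂p = -6*p*q^2 + 4*p + 2*q^3
∂V₁/∂q = 4*q + 6
Scalar curl = -6*p*q^2 + 4*p + 2*q^3 - 4*q - 6
At (-1, -1): -2.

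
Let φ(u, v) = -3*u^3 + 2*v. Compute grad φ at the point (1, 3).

(-9, 2)

∂φ/∂u = -9*u^2
∂φ/∂v = 2
∇φ = (-9*u^2, 2)
At (1, 3): (-9, 2).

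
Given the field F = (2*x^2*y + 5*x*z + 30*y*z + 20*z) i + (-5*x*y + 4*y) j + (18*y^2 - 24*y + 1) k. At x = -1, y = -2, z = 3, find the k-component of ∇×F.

-82

(∇×F)_3 = ∂F₂/∂x − ∂F₁/∂y
= -5*y − (2*x^2 + 30*z)
= -2*x^2 - 5*y - 30*z
At (-1, -2, 3): -82.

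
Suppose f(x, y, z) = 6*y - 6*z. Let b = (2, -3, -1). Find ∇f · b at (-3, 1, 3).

-12

∂f/∂x = 0
∂f/∂y = 6
∂f/∂z = -6
∇f at (-3, 1, 3) = (0, 6, -6)
∇f · b = (0)(2) + (6)(-3) + (-6)(-1) = -12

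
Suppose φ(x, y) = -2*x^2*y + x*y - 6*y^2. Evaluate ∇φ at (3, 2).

∂φ/∂x = -4*x*y + y
∂φ/∂y = -2*x^2 + x - 12*y
∇φ = (-4*x*y + y, -2*x^2 + x - 12*y)
At (3, 2): (-22, -39).

(-22, -39)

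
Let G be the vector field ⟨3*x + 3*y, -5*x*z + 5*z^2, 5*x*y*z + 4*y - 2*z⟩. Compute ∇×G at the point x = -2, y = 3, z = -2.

(34, 30, 7)

(∇×G)₁ = ∂G₃/∂y − ∂G₂/∂z = 5*x*z + 5*x - 10*z + 4
(∇×G)₂ = ∂G₁/∂z − ∂G₃/∂x = -5*y*z
(∇×G)₃ = ∂G₂/∂x − ∂G₁/∂y = -5*z - 3
∇×G = (5*x*z + 5*x - 10*z + 4, -5*y*z, -5*z - 3)
At (-2, 3, -2): (34, 30, 7).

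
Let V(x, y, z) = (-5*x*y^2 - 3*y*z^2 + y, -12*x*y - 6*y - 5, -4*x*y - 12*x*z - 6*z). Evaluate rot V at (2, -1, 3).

(-8, 50, 18)

(∇×V)₁ = ∂V₃/∂y − ∂V₂/∂z = -4*x
(∇×V)₂ = ∂V₁/∂z − ∂V₃/∂x = -6*y*z + 4*y + 12*z
(∇×V)₃ = ∂V₂/∂x − ∂V₁/∂y = 10*x*y - 12*y + 3*z^2 - 1
∇×V = (-4*x, -6*y*z + 4*y + 12*z, 10*x*y - 12*y + 3*z^2 - 1)
At (2, -1, 3): (-8, 50, 18).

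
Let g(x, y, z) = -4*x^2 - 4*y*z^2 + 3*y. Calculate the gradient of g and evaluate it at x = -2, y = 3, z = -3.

(16, -33, 72)

∂g/∂x = -8*x
∂g/∂y = -4*z^2 + 3
∂g/∂z = -8*y*z
∇g = (-8*x, -4*z^2 + 3, -8*y*z)
At (-2, 3, -3): (16, -33, 72).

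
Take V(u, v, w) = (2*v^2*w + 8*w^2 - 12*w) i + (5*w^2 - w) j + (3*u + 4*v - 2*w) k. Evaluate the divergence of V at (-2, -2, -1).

-2

∂V₁/∂u = 0
∂V₂/∂v = 0
∂V₃/∂w = -2
∇·V = -2
At (-2, -2, -1): -2.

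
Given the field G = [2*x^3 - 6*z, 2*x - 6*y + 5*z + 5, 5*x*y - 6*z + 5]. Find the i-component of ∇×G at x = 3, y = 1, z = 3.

(∇×G)_1 = ∂G₃/∂y − ∂G₂/∂z
= 5*x − (5)
= 5*x - 5
At (3, 1, 3): 10.

10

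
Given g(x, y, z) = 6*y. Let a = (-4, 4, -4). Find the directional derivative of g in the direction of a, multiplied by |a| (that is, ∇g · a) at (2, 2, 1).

∂g/∂x = 0
∂g/∂y = 6
∂g/∂z = 0
∇g at (2, 2, 1) = (0, 6, 0)
∇g · a = (0)(-4) + (6)(4) + (0)(-4) = 24

24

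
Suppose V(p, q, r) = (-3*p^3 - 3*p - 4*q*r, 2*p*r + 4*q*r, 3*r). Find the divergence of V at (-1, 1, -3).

∂V₁/∂p = -9*p^2 - 3
∂V₂/∂q = 4*r
∂V₃/∂r = 3
∇·V = -9*p^2 + 4*r
At (-1, 1, -3): -21.

-21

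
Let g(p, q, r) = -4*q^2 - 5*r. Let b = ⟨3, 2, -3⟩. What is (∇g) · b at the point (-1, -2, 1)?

47

∂g/∂p = 0
∂g/∂q = -8*q
∂g/∂r = -5
∇g at (-1, -2, 1) = (0, 16, -5)
∇g · b = (0)(3) + (16)(2) + (-5)(-3) = 47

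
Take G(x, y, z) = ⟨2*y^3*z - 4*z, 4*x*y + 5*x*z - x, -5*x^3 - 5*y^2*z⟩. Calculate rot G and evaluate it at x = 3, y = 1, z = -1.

(-5, 133, 4)

(∇×G)₁ = ∂G₃/∂y − ∂G₂/∂z = -5*x - 10*y*z
(∇×G)₂ = ∂G₁/∂z − ∂G₃/∂x = 15*x^2 + 2*y^3 - 4
(∇×G)₃ = ∂G₂/∂x − ∂G₁/∂y = -6*y^2*z + 4*y + 5*z - 1
∇×G = (-5*x - 10*y*z, 15*x^2 + 2*y^3 - 4, -6*y^2*z + 4*y + 5*z - 1)
At (3, 1, -1): (-5, 133, 4).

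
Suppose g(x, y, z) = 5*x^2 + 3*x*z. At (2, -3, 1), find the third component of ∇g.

6

(∇g)_3 = ∂g/∂z = 3*x
At (2, -3, 1): 6.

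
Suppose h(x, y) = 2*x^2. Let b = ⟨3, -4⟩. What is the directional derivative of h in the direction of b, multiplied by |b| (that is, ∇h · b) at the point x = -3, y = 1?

-36

∂h/∂x = 4*x
∂h/∂y = 0
∇h at (-3, 1) = (-12, 0)
∇h · b = (-12)(3) + (0)(-4) = -36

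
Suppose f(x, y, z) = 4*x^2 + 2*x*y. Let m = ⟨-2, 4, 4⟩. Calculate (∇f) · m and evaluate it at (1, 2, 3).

-16

∂f/∂x = 8*x + 2*y
∂f/∂y = 2*x
∂f/∂z = 0
∇f at (1, 2, 3) = (12, 2, 0)
∇f · m = (12)(-2) + (2)(4) + (0)(4) = -16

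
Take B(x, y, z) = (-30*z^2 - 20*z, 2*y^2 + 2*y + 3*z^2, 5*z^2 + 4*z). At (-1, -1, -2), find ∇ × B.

(12, 100, 0)

(∇×B)₁ = ∂B₃/∂y − ∂B₂/∂z = -6*z
(∇×B)₂ = ∂B₁/∂z − ∂B₃/∂x = -60*z - 20
(∇×B)₃ = ∂B₂/∂x − ∂B₁/∂y = 0
∇×B = (-6*z, -60*z - 20, 0)
At (-1, -1, -2): (12, 100, 0).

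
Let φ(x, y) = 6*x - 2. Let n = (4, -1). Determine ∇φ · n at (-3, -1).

24

∂φ/∂x = 6
∂φ/∂y = 0
∇φ at (-3, -1) = (6, 0)
∇φ · n = (6)(4) + (0)(-1) = 24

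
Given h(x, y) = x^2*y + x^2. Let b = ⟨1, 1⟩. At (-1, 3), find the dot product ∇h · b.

-7

∂h/∂x = 2*x*y + 2*x
∂h/∂y = x^2
∇h at (-1, 3) = (-8, 1)
∇h · b = (-8)(1) + (1)(1) = -7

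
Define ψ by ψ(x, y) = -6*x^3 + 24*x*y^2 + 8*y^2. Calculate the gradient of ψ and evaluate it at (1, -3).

(198, -192)

∂ψ/∂x = -18*x^2 + 24*y^2
∂ψ/∂y = 48*x*y + 16*y
∇ψ = (-18*x^2 + 24*y^2, 48*x*y + 16*y)
At (1, -3): (198, -192).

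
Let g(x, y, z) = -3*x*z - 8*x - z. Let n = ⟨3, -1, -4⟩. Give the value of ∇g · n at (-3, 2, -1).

∂g/∂x = -3*z - 8
∂g/∂y = 0
∂g/∂z = -3*x - 1
∇g at (-3, 2, -1) = (-5, 0, 8)
∇g · n = (-5)(3) + (0)(-1) + (8)(-4) = -47

-47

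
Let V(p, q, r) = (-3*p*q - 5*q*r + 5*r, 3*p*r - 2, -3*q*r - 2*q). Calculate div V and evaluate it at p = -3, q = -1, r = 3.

6

∂V₁/∂p = -3*q
∂V₂/∂q = 0
∂V₃/∂r = -3*q
∇·V = -6*q
At (-3, -1, 3): 6.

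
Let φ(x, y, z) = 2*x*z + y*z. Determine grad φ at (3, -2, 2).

(4, 2, 4)

∂φ/∂x = 2*z
∂φ/∂y = z
∂φ/∂z = 2*x + y
∇φ = (2*z, z, 2*x + y)
At (3, -2, 2): (4, 2, 4).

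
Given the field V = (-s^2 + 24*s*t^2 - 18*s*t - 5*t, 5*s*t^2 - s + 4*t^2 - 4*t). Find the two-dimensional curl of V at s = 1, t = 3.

-77

∂V₂/∂s = 5*t^2 - 1
∂V₁/∂t = 48*s*t - 18*s - 5
Scalar curl = -48*s*t + 18*s + 5*t^2 + 4
At (1, 3): -77.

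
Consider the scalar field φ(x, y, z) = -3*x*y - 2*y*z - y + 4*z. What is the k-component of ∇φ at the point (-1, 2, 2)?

(∇φ)_3 = ∂φ/∂z = -2*y + 4
At (-1, 2, 2): 0.

0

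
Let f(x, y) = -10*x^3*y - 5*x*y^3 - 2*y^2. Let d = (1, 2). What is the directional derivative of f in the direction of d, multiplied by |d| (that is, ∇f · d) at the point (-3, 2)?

∂f/∂x = -30*x^2*y - 5*y^3
∂f/∂y = -10*x^3 - 15*x*y^2 - 4*y
∇f at (-3, 2) = (-580, 442)
∇f · d = (-580)(1) + (442)(2) = 304

304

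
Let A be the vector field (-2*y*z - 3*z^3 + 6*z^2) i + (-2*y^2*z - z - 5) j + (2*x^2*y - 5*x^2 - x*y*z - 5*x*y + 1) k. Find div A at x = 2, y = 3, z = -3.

∂A₁/∂x = 0
∂A₂/∂y = -4*y*z
∂A₃/∂z = -x*y
∇·A = -x*y - 4*y*z
At (2, 3, -3): 30.

30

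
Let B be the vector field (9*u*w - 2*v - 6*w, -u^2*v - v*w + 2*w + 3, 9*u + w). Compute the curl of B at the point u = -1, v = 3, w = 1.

(1, -24, 8)

(∇×B)₁ = ∂B₃/∂v − ∂B₂/∂w = v - 2
(∇×B)₂ = ∂B₁/∂w − ∂B₃/∂u = 9*u - 15
(∇×B)₃ = ∂B₂/∂u − ∂B₁/∂v = -2*u*v + 2
∇×B = (v - 2, 9*u - 15, -2*u*v + 2)
At (-1, 3, 1): (1, -24, 8).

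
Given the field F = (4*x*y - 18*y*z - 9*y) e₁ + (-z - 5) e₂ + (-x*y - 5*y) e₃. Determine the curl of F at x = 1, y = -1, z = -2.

(∇×F)₁ = ∂F₃/∂y − ∂F₂/∂z = -x - 4
(∇×F)₂ = ∂F₁/∂z − ∂F₃/∂x = -17*y
(∇×F)₃ = ∂F₂/∂x − ∂F₁/∂y = -4*x + 18*z + 9
∇×F = (-x - 4, -17*y, -4*x + 18*z + 9)
At (1, -1, -2): (-5, 17, -31).

(-5, 17, -31)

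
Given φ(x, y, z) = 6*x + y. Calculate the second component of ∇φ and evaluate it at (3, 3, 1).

1

(∇φ)_2 = ∂φ/∂y = 1
At (3, 3, 1): 1.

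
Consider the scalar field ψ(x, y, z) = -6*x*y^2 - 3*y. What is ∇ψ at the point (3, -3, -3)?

(-54, 105, 0)

∂ψ/∂x = -6*y^2
∂ψ/∂y = -12*x*y - 3
∂ψ/∂z = 0
∇ψ = (-6*y^2, -12*x*y - 3, 0)
At (3, -3, -3): (-54, 105, 0).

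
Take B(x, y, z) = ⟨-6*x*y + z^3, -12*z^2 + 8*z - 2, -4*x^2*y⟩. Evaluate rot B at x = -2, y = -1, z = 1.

(0, 19, -12)

(∇×B)₁ = ∂B₃/∂y − ∂B₂/∂z = -4*x^2 + 24*z - 8
(∇×B)₂ = ∂B₁/∂z − ∂B₃/∂x = 8*x*y + 3*z^2
(∇×B)₃ = ∂B₂/∂x − ∂B₁/∂y = 6*x
∇×B = (-4*x^2 + 24*z - 8, 8*x*y + 3*z^2, 6*x)
At (-2, -1, 1): (0, 19, -12).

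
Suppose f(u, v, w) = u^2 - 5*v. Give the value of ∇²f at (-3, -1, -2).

2

∂²f/∂u² = 2
∂²f/∂v² = 0
∂²f/∂w² = 0
∇²f = 2
At (-3, -1, -2): 2.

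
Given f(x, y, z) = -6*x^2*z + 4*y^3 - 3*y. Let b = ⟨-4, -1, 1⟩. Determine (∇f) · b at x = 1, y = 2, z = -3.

∂f/∂x = -12*x*z
∂f/∂y = 12*y^2 - 3
∂f/∂z = -6*x^2
∇f at (1, 2, -3) = (36, 45, -6)
∇f · b = (36)(-4) + (45)(-1) + (-6)(1) = -195

-195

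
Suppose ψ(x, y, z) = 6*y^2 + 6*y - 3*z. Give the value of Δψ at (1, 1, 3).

12

∂²ψ/∂x² = 0
∂²ψ/∂y² = 12
∂²ψ/∂z² = 0
∇²ψ = 12
At (1, 1, 3): 12.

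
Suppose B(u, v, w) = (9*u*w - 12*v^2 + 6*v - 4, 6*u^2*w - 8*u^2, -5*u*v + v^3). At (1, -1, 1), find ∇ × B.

(-8, 4, -34)

(∇×B)₁ = ∂B₃/∂v − ∂B₂/∂w = -6*u^2 - 5*u + 3*v^2
(∇×B)₂ = ∂B₁/∂w − ∂B₃/∂u = 9*u + 5*v
(∇×B)₃ = ∂B₂/∂u − ∂B₁/∂v = 12*u*w - 16*u + 24*v - 6
∇×B = (-6*u^2 - 5*u + 3*v^2, 9*u + 5*v, 12*u*w - 16*u + 24*v - 6)
At (1, -1, 1): (-8, 4, -34).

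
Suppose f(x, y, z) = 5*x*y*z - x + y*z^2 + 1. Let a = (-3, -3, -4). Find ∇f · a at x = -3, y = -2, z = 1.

∂f/∂x = 5*y*z - 1
∂f/∂y = 5*x*z + z^2
∂f/∂z = 5*x*y + 2*y*z
∇f at (-3, -2, 1) = (-11, -14, 26)
∇f · a = (-11)(-3) + (-14)(-3) + (26)(-4) = -29

-29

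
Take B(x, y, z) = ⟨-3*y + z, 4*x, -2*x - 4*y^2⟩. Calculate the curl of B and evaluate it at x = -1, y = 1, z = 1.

(∇×B)₁ = ∂B₃/∂y − ∂B₂/∂z = -8*y
(∇×B)₂ = ∂B₁/∂z − ∂B₃/∂x = 3
(∇×B)₃ = ∂B₂/∂x − ∂B₁/∂y = 7
∇×B = (-8*y, 3, 7)
At (-1, 1, 1): (-8, 3, 7).

(-8, 3, 7)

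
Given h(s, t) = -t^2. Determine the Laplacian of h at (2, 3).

-2

∂²h/∂s² = 0
∂²h/∂t² = -2
∇²h = -2
At (2, 3): -2.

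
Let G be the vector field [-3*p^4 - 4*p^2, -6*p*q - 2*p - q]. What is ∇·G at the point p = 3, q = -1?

∂G₁/∂p = -12*p^3 - 8*p
∂G₂/∂q = -6*p - 1
∇·G = -12*p^3 - 14*p - 1
At (3, -1): -367.

-367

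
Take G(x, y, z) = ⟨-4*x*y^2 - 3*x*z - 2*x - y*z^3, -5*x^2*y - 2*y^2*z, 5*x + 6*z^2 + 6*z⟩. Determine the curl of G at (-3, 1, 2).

(∇×G)₁ = ∂G₃/∂y − ∂G₂/∂z = 2*y^2
(∇×G)₂ = ∂G₁/∂z − ∂G₃/∂x = -3*x - 3*y*z^2 - 5
(∇×G)₃ = ∂G₂/∂x − ∂G₁/∂y = -2*x*y + z^3
∇×G = (2*y^2, -3*x - 3*y*z^2 - 5, -2*x*y + z^3)
At (-3, 1, 2): (2, -8, 14).

(2, -8, 14)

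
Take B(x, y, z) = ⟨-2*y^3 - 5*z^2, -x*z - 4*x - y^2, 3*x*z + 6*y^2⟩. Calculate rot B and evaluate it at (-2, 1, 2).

(∇×B)₁ = ∂B₃/∂y − ∂B₂/∂z = x + 12*y
(∇×B)₂ = ∂B₁/∂z − ∂B₃/∂x = -13*z
(∇×B)₃ = ∂B₂/∂x − ∂B₁/∂y = 6*y^2 - z - 4
∇×B = (x + 12*y, -13*z, 6*y^2 - z - 4)
At (-2, 1, 2): (10, -26, 0).

(10, -26, 0)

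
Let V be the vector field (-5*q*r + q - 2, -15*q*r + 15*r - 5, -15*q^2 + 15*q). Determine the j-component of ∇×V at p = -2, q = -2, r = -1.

(∇×V)_2 = ∂V₁/∂r − ∂V₃/∂p
= -5*q − (0)
= -5*q
At (-2, -2, -1): 10.

10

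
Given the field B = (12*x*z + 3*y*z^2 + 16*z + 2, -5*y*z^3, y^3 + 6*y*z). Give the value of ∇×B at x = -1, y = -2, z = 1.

(∇×B)₁ = ∂B₃/∂y − ∂B₂/∂z = 3*y^2 + 15*y*z^2 + 6*z
(∇×B)₂ = ∂B₁/∂z − ∂B₃/∂x = 12*x + 6*y*z + 16
(∇×B)₃ = ∂B₂/∂x − ∂B₁/∂y = -3*z^2
∇×B = (3*y^2 + 15*y*z^2 + 6*z, 12*x + 6*y*z + 16, -3*z^2)
At (-1, -2, 1): (-12, -8, -3).

(-12, -8, -3)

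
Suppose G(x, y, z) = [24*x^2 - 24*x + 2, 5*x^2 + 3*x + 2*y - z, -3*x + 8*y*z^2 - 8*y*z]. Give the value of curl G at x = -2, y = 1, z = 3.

(∇×G)₁ = ∂G₃/∂y − ∂G₂/∂z = 8*z^2 - 8*z + 1
(∇×G)₂ = ∂G₁/∂z − ∂G₃/∂x = 3
(∇×G)₃ = ∂G₂/∂x − ∂G₁/∂y = 10*x + 3
∇×G = (8*z^2 - 8*z + 1, 3, 10*x + 3)
At (-2, 1, 3): (49, 3, -17).

(49, 3, -17)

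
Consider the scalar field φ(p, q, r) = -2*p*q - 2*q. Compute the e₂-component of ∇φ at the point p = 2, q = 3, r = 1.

(∇φ)_2 = ∂φ/∂q = -2*p - 2
At (2, 3, 1): -6.

-6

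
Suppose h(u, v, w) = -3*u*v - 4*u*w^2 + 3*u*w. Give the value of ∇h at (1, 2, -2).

∂h/∂u = -3*v - 4*w^2 + 3*w
∂h/∂v = -3*u
∂h/∂w = -8*u*w + 3*u
∇h = (-3*v - 4*w^2 + 3*w, -3*u, -8*u*w + 3*u)
At (1, 2, -2): (-28, -3, 19).

(-28, -3, 19)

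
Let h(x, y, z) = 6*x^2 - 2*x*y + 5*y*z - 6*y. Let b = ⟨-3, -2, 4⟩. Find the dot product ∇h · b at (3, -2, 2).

∂h/∂x = 12*x - 2*y
∂h/∂y = -2*x + 5*z - 6
∂h/∂z = 5*y
∇h at (3, -2, 2) = (40, -2, -10)
∇h · b = (40)(-3) + (-2)(-2) + (-10)(4) = -156

-156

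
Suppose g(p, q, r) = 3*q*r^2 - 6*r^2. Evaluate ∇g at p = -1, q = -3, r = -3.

(0, 27, 90)

∂g/∂p = 0
∂g/∂q = 3*r^2
∂g/∂r = 6*q*r - 12*r
∇g = (0, 3*r^2, 6*q*r - 12*r)
At (-1, -3, -3): (0, 27, 90).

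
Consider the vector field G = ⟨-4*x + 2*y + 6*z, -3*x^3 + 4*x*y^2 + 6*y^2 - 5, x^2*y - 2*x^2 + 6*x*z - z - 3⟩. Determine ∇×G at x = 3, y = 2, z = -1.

(9, 12, -67)

(∇×G)₁ = ∂G₃/∂y − ∂G₂/∂z = x^2
(∇×G)₂ = ∂G₁/∂z − ∂G₃/∂x = -2*x*y + 4*x - 6*z + 6
(∇×G)₃ = ∂G₂/∂x − ∂G₁/∂y = -9*x^2 + 4*y^2 - 2
∇×G = (x^2, -2*x*y + 4*x - 6*z + 6, -9*x^2 + 4*y^2 - 2)
At (3, 2, -1): (9, 12, -67).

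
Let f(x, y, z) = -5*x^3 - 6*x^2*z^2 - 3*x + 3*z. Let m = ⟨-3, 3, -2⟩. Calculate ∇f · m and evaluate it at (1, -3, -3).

∂f/∂x = -15*x^2 - 12*x*z^2 - 3
∂f/∂y = 0
∂f/∂z = -12*x^2*z + 3
∇f at (1, -3, -3) = (-126, 0, 39)
∇f · m = (-126)(-3) + (0)(3) + (39)(-2) = 300

300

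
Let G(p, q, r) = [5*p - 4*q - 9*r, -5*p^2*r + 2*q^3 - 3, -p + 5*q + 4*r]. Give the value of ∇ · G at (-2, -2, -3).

∂G₁/∂p = 5
∂G₂/∂q = 6*q^2
∂G₃/∂r = 4
∇·G = 6*q^2 + 9
At (-2, -2, -3): 33.

33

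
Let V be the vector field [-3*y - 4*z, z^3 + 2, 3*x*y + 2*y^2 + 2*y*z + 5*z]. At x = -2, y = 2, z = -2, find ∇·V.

∂V₁/∂x = 0
∂V₂/∂y = 0
∂V₃/∂z = 2*y + 5
∇·V = 2*y + 5
At (-2, 2, -2): 9.

9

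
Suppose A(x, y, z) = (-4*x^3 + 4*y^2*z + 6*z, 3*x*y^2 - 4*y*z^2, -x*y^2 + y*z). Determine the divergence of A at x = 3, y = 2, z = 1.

-74

∂A₁/∂x = -12*x^2
∂A₂/∂y = 6*x*y - 4*z^2
∂A₃/∂z = y
∇·A = -12*x^2 + 6*x*y + y - 4*z^2
At (3, 2, 1): -74.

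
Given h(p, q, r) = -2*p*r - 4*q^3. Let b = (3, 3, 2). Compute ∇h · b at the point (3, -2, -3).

∂h/∂p = -2*r
∂h/∂q = -12*q^2
∂h/∂r = -2*p
∇h at (3, -2, -3) = (6, -48, -6)
∇h · b = (6)(3) + (-48)(3) + (-6)(2) = -138

-138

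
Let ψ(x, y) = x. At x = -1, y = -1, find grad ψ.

∂ψ/∂x = 1
∂ψ/∂y = 0
∇ψ = (1, 0)
At (-1, -1): (1, 0).

(1, 0)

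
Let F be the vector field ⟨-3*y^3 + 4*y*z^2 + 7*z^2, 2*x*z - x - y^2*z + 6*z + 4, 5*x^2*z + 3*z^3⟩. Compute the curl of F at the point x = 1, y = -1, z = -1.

(-7, 4, 2)

(∇×F)₁ = ∂F₃/∂y − ∂F₂/∂z = -2*x + y^2 - 6
(∇×F)₂ = ∂F₁/∂z − ∂F₃/∂x = -10*x*z + 8*y*z + 14*z
(∇×F)₃ = ∂F₂/∂x − ∂F₁/∂y = 9*y^2 - 4*z^2 + 2*z - 1
∇×F = (-2*x + y^2 - 6, -10*x*z + 8*y*z + 14*z, 9*y^2 - 4*z^2 + 2*z - 1)
At (1, -1, -1): (-7, 4, 2).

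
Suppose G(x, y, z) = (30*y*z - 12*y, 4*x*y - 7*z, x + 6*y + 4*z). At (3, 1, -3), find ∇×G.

(13, 29, 106)

(∇×G)₁ = ∂G₃/∂y − ∂G₂/∂z = 13
(∇×G)₂ = ∂G₁/∂z − ∂G₃/∂x = 30*y - 1
(∇×G)₃ = ∂G₂/∂x − ∂G₁/∂y = 4*y - 30*z + 12
∇×G = (13, 30*y - 1, 4*y - 30*z + 12)
At (3, 1, -3): (13, 29, 106).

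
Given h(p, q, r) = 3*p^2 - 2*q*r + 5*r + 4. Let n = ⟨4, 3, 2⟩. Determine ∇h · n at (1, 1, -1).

∂h/∂p = 6*p
∂h/∂q = -2*r
∂h/∂r = -2*q + 5
∇h at (1, 1, -1) = (6, 2, 3)
∇h · n = (6)(4) + (2)(3) + (3)(2) = 36

36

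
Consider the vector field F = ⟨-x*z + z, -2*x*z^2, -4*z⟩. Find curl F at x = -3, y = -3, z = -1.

(∇×F)₁ = ∂F₃/∂y − ∂F₂/∂z = 4*x*z
(∇×F)₂ = ∂F₁/∂z − ∂F₃/∂x = -x + 1
(∇×F)₃ = ∂F₂/∂x − ∂F₁/∂y = -2*z^2
∇×F = (4*x*z, -x + 1, -2*z^2)
At (-3, -3, -1): (12, 4, -2).

(12, 4, -2)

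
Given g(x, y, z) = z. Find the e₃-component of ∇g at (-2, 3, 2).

1

(∇g)_3 = ∂g/∂z = 1
At (-2, 3, 2): 1.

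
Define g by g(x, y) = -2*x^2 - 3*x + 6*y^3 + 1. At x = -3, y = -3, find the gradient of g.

(9, 162)

∂g/∂x = -4*x - 3
∂g/∂y = 18*y^2
∇g = (-4*x - 3, 18*y^2)
At (-3, -3): (9, 162).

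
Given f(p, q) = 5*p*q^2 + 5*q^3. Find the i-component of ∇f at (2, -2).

20

(∇f)_1 = ∂f/∂p = 5*q^2
At (2, -2): 20.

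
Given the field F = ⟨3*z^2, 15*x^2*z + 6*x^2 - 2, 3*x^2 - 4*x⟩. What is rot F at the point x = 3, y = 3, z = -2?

(∇×F)₁ = ∂F₃/∂y − ∂F₂/∂z = -15*x^2
(∇×F)₂ = ∂F₁/∂z − ∂F₃/∂x = -6*x + 6*z + 4
(∇×F)₃ = ∂F₂/∂x − ∂F₁/∂y = 30*x*z + 12*x
∇×F = (-15*x^2, -6*x + 6*z + 4, 30*x*z + 12*x)
At (3, 3, -2): (-135, -26, -144).

(-135, -26, -144)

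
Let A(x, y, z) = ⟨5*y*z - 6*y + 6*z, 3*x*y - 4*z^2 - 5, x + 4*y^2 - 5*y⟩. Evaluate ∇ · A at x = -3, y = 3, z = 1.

∂A₁/∂x = 0
∂A₂/∂y = 3*x
∂A₃/∂z = 0
∇·A = 3*x
At (-3, 3, 1): -9.

-9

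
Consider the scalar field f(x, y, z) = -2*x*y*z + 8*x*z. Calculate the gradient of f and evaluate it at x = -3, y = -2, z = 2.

(24, 12, -36)

∂f/∂x = -2*y*z + 8*z
∂f/∂y = -2*x*z
∂f/∂z = -2*x*y + 8*x
∇f = (-2*y*z + 8*z, -2*x*z, -2*x*y + 8*x)
At (-3, -2, 2): (24, 12, -36).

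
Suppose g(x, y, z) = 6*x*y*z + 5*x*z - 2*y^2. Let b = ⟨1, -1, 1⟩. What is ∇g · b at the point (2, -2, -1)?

∂g/∂x = 6*y*z + 5*z
∂g/∂y = 6*x*z - 4*y
∂g/∂z = 6*x*y + 5*x
∇g at (2, -2, -1) = (7, -4, -14)
∇g · b = (7)(1) + (-4)(-1) + (-14)(1) = -3

-3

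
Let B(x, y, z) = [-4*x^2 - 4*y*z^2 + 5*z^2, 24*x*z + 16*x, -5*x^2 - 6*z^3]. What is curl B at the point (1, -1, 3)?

(-24, 64, 124)

(∇×B)₁ = ∂B₃/∂y − ∂B₂/∂z = -24*x
(∇×B)₂ = ∂B₁/∂z − ∂B₃/∂x = 10*x - 8*y*z + 10*z
(∇×B)₃ = ∂B₂/∂x − ∂B₁/∂y = 4*z^2 + 24*z + 16
∇×B = (-24*x, 10*x - 8*y*z + 10*z, 4*z^2 + 24*z + 16)
At (1, -1, 3): (-24, 64, 124).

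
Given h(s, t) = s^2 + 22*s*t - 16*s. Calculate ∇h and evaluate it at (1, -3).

∂h/∂s = 2*s + 22*t - 16
∂h/∂t = 22*s
∇h = (2*s + 22*t - 16, 22*s)
At (1, -3): (-80, 22).

(-80, 22)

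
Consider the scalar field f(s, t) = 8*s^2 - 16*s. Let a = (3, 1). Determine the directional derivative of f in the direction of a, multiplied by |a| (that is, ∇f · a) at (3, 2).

∂f/∂s = 16*s - 16
∂f/∂t = 0
∇f at (3, 2) = (32, 0)
∇f · a = (32)(3) + (0)(1) = 96

96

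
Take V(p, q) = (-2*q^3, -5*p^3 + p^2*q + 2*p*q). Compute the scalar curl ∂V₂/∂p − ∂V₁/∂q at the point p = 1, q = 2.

∂V₂/∂p = -15*p^2 + 2*p*q + 2*q
∂V₁/∂q = -6*q^2
Scalar curl = -15*p^2 + 2*p*q + 6*q^2 + 2*q
At (1, 2): 17.

17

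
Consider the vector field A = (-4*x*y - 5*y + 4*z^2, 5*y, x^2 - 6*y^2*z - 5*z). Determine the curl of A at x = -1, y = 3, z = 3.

(∇×A)₁ = ∂A₃/∂y − ∂A₂/∂z = -12*y*z
(∇×A)₂ = ∂A₁/∂z − ∂A₃/∂x = -2*x + 8*z
(∇×A)₃ = ∂A₂/∂x − ∂A₁/∂y = 4*x + 5
∇×A = (-12*y*z, -2*x + 8*z, 4*x + 5)
At (-1, 3, 3): (-108, 26, 1).

(-108, 26, 1)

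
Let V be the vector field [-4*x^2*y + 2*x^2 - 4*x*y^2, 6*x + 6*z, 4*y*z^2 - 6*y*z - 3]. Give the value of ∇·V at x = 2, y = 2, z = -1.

-68

∂V₁/∂x = -8*x*y + 4*x - 4*y^2
∂V₂/∂y = 0
∂V₃/∂z = 8*y*z - 6*y
∇·V = -8*x*y + 4*x - 4*y^2 + 8*y*z - 6*y
At (2, 2, -1): -68.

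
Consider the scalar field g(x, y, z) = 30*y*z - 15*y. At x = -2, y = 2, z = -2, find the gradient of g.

∂g/∂x = 0
∂g/∂y = 30*z - 15
∂g/∂z = 30*y
∇g = (0, 30*z - 15, 30*y)
At (-2, 2, -2): (0, -75, 60).

(0, -75, 60)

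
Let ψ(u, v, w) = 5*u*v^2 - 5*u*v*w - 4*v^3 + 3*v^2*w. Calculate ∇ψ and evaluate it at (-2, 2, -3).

(50, -154, 32)

∂ψ/∂u = 5*v^2 - 5*v*w
∂ψ/∂v = 10*u*v - 5*u*w - 12*v^2 + 6*v*w
∂ψ/∂w = -5*u*v + 3*v^2
∇ψ = (5*v^2 - 5*v*w, 10*u*v - 5*u*w - 12*v^2 + 6*v*w, -5*u*v + 3*v^2)
At (-2, 2, -3): (50, -154, 32).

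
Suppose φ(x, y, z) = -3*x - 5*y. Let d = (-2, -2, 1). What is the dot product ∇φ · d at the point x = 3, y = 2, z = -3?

∂φ/∂x = -3
∂φ/∂y = -5
∂φ/∂z = 0
∇φ at (3, 2, -3) = (-3, -5, 0)
∇φ · d = (-3)(-2) + (-5)(-2) + (0)(1) = 16

16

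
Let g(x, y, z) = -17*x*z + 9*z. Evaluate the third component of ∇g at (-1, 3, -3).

26

(∇g)_3 = ∂g/∂z = -17*x + 9
At (-1, 3, -3): 26.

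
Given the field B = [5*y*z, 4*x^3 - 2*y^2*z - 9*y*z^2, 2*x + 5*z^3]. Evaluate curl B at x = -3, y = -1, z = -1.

(20, -7, 113)

(∇×B)₁ = ∂B₃/∂y − ∂B₂/∂z = 2*y^2 + 18*y*z
(∇×B)₂ = ∂B₁/∂z − ∂B₃/∂x = 5*y - 2
(∇×B)₃ = ∂B₂/∂x − ∂B₁/∂y = 12*x^2 - 5*z
∇×B = (2*y^2 + 18*y*z, 5*y - 2, 12*x^2 - 5*z)
At (-3, -1, -1): (20, -7, 113).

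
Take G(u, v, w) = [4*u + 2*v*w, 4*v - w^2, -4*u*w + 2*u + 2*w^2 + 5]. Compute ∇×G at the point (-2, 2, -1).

(∇×G)₁ = ∂G₃/∂v − ∂G₂/∂w = 2*w
(∇×G)₂ = ∂G₁/∂w − ∂G₃/∂u = 2*v + 4*w - 2
(∇×G)₃ = ∂G₂/∂u − ∂G₁/∂v = -2*w
∇×G = (2*w, 2*v + 4*w - 2, -2*w)
At (-2, 2, -1): (-2, -2, 2).

(-2, -2, 2)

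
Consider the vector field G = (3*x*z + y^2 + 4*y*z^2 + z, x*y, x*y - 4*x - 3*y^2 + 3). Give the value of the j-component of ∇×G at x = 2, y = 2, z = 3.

57

(∇×G)_2 = ∂G₁/∂z − ∂G₃/∂x
= 3*x + 8*y*z + 1 − (y - 4)
= 3*x + 8*y*z - y + 5
At (2, 2, 3): 57.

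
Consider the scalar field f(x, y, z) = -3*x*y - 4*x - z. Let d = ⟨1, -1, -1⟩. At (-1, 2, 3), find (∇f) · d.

∂f/∂x = -3*y - 4
∂f/∂y = -3*x
∂f/∂z = -1
∇f at (-1, 2, 3) = (-10, 3, -1)
∇f · d = (-10)(1) + (3)(-1) + (-1)(-1) = -12

-12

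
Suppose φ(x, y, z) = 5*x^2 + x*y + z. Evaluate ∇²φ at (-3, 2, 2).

10

∂²φ/∂x² = 10
∂²φ/∂y² = 0
∂²φ/∂z² = 0
∇²φ = 10
At (-3, 2, 2): 10.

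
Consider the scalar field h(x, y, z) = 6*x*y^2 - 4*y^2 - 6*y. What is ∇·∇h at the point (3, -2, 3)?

28

∂²h/∂x² = 0
∂²h/∂y² = 4*(3*x - 2)
∂²h/∂z² = 0
∇²h = 12*x - 8
At (3, -2, 3): 28.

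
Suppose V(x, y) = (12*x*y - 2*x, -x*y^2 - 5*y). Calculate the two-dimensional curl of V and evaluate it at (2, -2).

-28

∂V₂/∂x = -y^2
∂V₁/∂y = 12*x
Scalar curl = -12*x - y^2
At (2, -2): -28.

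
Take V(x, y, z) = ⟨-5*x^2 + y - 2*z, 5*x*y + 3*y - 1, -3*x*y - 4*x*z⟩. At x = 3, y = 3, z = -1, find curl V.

(∇×V)₁ = ∂V₃/∂y − ∂V₂/∂z = -3*x
(∇×V)₂ = ∂V₁/∂z − ∂V₃/∂x = 3*y + 4*z - 2
(∇×V)₃ = ∂V₂/∂x − ∂V₁/∂y = 5*y - 1
∇×V = (-3*x, 3*y + 4*z - 2, 5*y - 1)
At (3, 3, -1): (-9, 3, 14).

(-9, 3, 14)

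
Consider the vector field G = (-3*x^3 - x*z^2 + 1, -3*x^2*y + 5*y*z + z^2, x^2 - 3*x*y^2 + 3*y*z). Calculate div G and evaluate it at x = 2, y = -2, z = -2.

∂G₁/∂x = -9*x^2 - z^2
∂G₂/∂y = -3*x^2 + 5*z
∂G₃/∂z = 3*y
∇·G = -12*x^2 + 3*y - z^2 + 5*z
At (2, -2, -2): -68.

-68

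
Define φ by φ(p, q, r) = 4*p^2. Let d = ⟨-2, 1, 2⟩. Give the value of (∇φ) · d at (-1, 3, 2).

∂φ/∂p = 8*p
∂φ/∂q = 0
∂φ/∂r = 0
∇φ at (-1, 3, 2) = (-8, 0, 0)
∇φ · d = (-8)(-2) + (0)(1) + (0)(2) = 16

16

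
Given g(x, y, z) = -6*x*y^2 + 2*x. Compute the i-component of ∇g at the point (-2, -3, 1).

-52

(∇g)_1 = ∂g/∂x = -6*y^2 + 2
At (-2, -3, 1): -52.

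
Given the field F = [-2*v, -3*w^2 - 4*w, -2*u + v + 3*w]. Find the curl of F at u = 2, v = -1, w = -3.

(∇×F)₁ = ∂F₃/∂v − ∂F₂/∂w = 6*w + 5
(∇×F)₂ = ∂F₁/∂w − ∂F₃/∂u = 2
(∇×F)₃ = ∂F₂/∂u − ∂F₁/∂v = 2
∇×F = (6*w + 5, 2, 2)
At (2, -1, -3): (-13, 2, 2).

(-13, 2, 2)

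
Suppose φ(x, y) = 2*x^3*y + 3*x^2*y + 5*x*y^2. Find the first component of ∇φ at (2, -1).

-31

(∇φ)_1 = ∂φ/∂x = 6*x^2*y + 6*x*y + 5*y^2
At (2, -1): -31.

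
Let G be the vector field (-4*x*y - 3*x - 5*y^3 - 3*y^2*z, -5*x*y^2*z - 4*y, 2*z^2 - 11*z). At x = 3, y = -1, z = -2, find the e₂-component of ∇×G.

-3

(∇×G)_2 = ∂G₁/∂z − ∂G₃/∂x
= -3*y^2 − (0)
= -3*y^2
At (3, -1, -2): -3.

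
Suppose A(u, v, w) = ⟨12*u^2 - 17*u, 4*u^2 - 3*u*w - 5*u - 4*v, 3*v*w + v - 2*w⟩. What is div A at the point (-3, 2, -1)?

-89

∂A₁/∂u = 24*u - 17
∂A₂/∂v = -4
∂A₃/∂w = 3*v - 2
∇·A = 24*u + 3*v - 23
At (-3, 2, -1): -89.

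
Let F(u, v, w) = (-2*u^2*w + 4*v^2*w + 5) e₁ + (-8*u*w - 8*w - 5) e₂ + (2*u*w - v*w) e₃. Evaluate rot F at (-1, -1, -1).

(1, 4, 0)

(∇×F)₁ = ∂F₃/∂v − ∂F₂/∂w = 8*u - w + 8
(∇×F)₂ = ∂F₁/∂w − ∂F₃/∂u = -2*u^2 + 4*v^2 - 2*w
(∇×F)₃ = ∂F₂/∂u − ∂F₁/∂v = -8*v*w - 8*w
∇×F = (8*u - w + 8, -2*u^2 + 4*v^2 - 2*w, -8*v*w - 8*w)
At (-1, -1, -1): (1, 4, 0).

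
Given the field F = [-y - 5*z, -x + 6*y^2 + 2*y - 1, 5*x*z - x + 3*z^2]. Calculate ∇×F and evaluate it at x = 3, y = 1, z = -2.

(0, 6, 0)

(∇×F)₁ = ∂F₃/∂y − ∂F₂/∂z = 0
(∇×F)₂ = ∂F₁/∂z − ∂F₃/∂x = -5*z - 4
(∇×F)₃ = ∂F₂/∂x − ∂F₁/∂y = 0
∇×F = (0, -5*z - 4, 0)
At (3, 1, -2): (0, 6, 0).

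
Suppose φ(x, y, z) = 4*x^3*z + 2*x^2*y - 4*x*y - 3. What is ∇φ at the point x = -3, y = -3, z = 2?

∂φ/∂x = 12*x^2*z + 4*x*y - 4*y
∂φ/∂y = 2*x^2 - 4*x
∂φ/∂z = 4*x^3
∇φ = (12*x^2*z + 4*x*y - 4*y, 2*x^2 - 4*x, 4*x^3)
At (-3, -3, 2): (264, 30, -108).

(264, 30, -108)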